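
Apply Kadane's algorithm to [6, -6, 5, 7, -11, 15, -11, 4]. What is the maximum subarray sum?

Using Kadane's algorithm on [6, -6, 5, 7, -11, 15, -11, 4]:

Scanning through the array:
Position 1 (value -6): max_ending_here = 0, max_so_far = 6
Position 2 (value 5): max_ending_here = 5, max_so_far = 6
Position 3 (value 7): max_ending_here = 12, max_so_far = 12
Position 4 (value -11): max_ending_here = 1, max_so_far = 12
Position 5 (value 15): max_ending_here = 16, max_so_far = 16
Position 6 (value -11): max_ending_here = 5, max_so_far = 16
Position 7 (value 4): max_ending_here = 9, max_so_far = 16

Maximum subarray: [6, -6, 5, 7, -11, 15]
Maximum sum: 16

The maximum subarray is [6, -6, 5, 7, -11, 15] with sum 16. This subarray runs from index 0 to index 5.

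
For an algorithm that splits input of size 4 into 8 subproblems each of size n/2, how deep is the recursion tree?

For divide and conquer with division factor 2:

Problem sizes at each level:
Level 0: 4
Level 1: 2
Level 2: 1

The root is level 0 and the size-1 base case is level 2 (the tree spans levels 0 through 2, i.e. 3 levels counting the root), so the depth is the number of divisions: log_2(4) = 2

The recursion tree depth is log_2(4) = 2. At each level, the problem size is divided by 2, so it takes 2 divisions to reduce to a base case of size 1. The algorithm makes 8 recursive calls at each level.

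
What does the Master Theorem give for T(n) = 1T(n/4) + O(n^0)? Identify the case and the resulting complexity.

Master Theorem for T(n) = 1T(n/4) + O(n^0):

a = 1, b = 4, c = 0
log_b(a) = log_4(1) = 0.0000

Case 2: c = 0 = log_4(1) = 0.0000
T(n) = O(n^0 log n) = O(log n)

For T(n) = 1T(n/4) + O(n^0): log_4(1) = 0.0000. This is Case 2 of the Master Theorem (c = log_b(a), equal work at all levels), giving O(log n).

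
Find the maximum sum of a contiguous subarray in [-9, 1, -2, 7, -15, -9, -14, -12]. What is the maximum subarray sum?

Using Kadane's algorithm on [-9, 1, -2, 7, -15, -9, -14, -12]:

Scanning through the array:
Position 1 (value 1): max_ending_here = 1, max_so_far = 1
Position 2 (value -2): max_ending_here = -1, max_so_far = 1
Position 3 (value 7): max_ending_here = 7, max_so_far = 7
Position 4 (value -15): max_ending_here = -8, max_so_far = 7
Position 5 (value -9): max_ending_here = -9, max_so_far = 7
Position 6 (value -14): max_ending_here = -14, max_so_far = 7
Position 7 (value -12): max_ending_here = -12, max_so_far = 7

Maximum subarray: [7]
Maximum sum: 7

The maximum subarray is [7] with sum 7. This subarray runs from index 3 to index 3.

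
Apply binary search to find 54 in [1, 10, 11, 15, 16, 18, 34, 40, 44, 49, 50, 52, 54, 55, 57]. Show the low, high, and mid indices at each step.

Binary search for 54 in [1, 10, 11, 15, 16, 18, 34, 40, 44, 49, 50, 52, 54, 55, 57]:

lo=0, hi=14, mid=7, arr[mid]=40 -> 40 < 54, search right half
lo=8, hi=14, mid=11, arr[mid]=52 -> 52 < 54, search right half
lo=12, hi=14, mid=13, arr[mid]=55 -> 55 > 54, search left half
lo=12, hi=12, mid=12, arr[mid]=54 -> Found target at index 12!

Binary search finds 54 at index 12 after 4 comparisons. The search repeatedly halves the search space by comparing with the middle element.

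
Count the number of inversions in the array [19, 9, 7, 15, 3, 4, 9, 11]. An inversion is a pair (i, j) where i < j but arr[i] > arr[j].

Finding inversions in [19, 9, 7, 15, 3, 4, 9, 11]:

(0, 1): arr[0]=19 > arr[1]=9
(0, 2): arr[0]=19 > arr[2]=7
(0, 3): arr[0]=19 > arr[3]=15
(0, 4): arr[0]=19 > arr[4]=3
(0, 5): arr[0]=19 > arr[5]=4
(0, 6): arr[0]=19 > arr[6]=9
(0, 7): arr[0]=19 > arr[7]=11
(1, 2): arr[1]=9 > arr[2]=7
(1, 4): arr[1]=9 > arr[4]=3
(1, 5): arr[1]=9 > arr[5]=4
(2, 4): arr[2]=7 > arr[4]=3
(2, 5): arr[2]=7 > arr[5]=4
(3, 4): arr[3]=15 > arr[4]=3
(3, 5): arr[3]=15 > arr[5]=4
(3, 6): arr[3]=15 > arr[6]=9
(3, 7): arr[3]=15 > arr[7]=11

Total inversions: 16

The array has 16 inversion(s): (0,1), (0,2), (0,3), (0,4), (0,5), (0,6), (0,7), (1,2), (1,4), (1,5), (2,4), (2,5), (3,4), (3,5), (3,6), (3,7). Each pair (i,j) satisfies i < j and arr[i] > arr[j].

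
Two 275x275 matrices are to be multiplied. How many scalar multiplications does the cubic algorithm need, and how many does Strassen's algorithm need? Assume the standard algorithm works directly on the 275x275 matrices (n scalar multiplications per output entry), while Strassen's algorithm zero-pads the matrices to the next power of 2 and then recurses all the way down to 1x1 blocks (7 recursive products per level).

Matrix multiplication for 275x275 matrices:

Strassen's algorithm requires power-of-2 dimensions. Pad 275x275 to 512x512 (next power of 2).

Standard algorithm: 275^3 = 20796875 multiplications
Strassen's algorithm: 7^(log2(512)) = 7^9 = 40353607 multiplications
Difference: 20796875 - 40353607 = -19556732 (Strassen uses MORE here due to padding overhead — for small or just-over-power-of-2 n, padding can outweigh the per-level savings)

Standard: 20796875 multiplications (275^3). Strassen: 40353607 multiplications (7^9, after padding to 512x512). Strassen reduces 8 recursive multiplications to 7 at each level.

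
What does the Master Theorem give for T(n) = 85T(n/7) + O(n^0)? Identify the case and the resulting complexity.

Master Theorem for T(n) = 85T(n/7) + O(n^0):

a = 85, b = 7, c = 0
log_b(a) = log_7(85) = 2.2831

Case 1: c = 0 < log_7(85) = 2.2831
T(n) = O(n^(log_7 85))

For T(n) = 85T(n/7) + O(n^0): log_7(85) = 2.2831. This is Case 1 of the Master Theorem (c < log_b(a), work dominated by leaves), giving O(n^(log_7 85)).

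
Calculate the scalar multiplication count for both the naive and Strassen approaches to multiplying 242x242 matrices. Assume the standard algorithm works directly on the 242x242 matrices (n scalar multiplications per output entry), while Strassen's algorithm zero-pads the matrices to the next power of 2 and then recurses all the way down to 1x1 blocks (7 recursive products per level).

Matrix multiplication for 242x242 matrices:

Strassen's algorithm requires power-of-2 dimensions. Pad 242x242 to 256x256 (next power of 2).

Standard algorithm: 242^3 = 14172488 multiplications
Strassen's algorithm: 7^(log2(256)) = 7^8 = 5764801 multiplications
Savings: 14172488 - 5764801 = 8407687 multiplications

Standard: 14172488 multiplications (242^3). Strassen: 5764801 multiplications (7^8, after padding to 256x256). Strassen reduces 8 recursive multiplications to 7 at each level.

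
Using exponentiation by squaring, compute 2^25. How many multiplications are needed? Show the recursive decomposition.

Computing 2^25 by squaring (build up from 2^1; each line after the first costs one multiplication):

2^1 = 2
2^2 = (2^1)^2 = 2^2 = 4
2^3 = 2 * 2^2 = 2 * 4 = 8
2^6 = (2^3)^2 = 8^2 = 64
2^12 = (2^6)^2 = 64^2 = 4096
2^24 = (2^12)^2 = 4096^2 = 16777216
2^25 = 2 * 2^24 = 2 * 16777216 = 33554432

Result: 33554432
Multiplications needed: 6 (6 lines after 2^1)

2^25 = 33554432. Using exponentiation by squaring, this requires 6 multiplications. The key idea: if the exponent is even, square the half-power; if odd, multiply by the base once.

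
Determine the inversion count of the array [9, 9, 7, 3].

Finding inversions in [9, 9, 7, 3]:

(0, 2): arr[0]=9 > arr[2]=7
(0, 3): arr[0]=9 > arr[3]=3
(1, 2): arr[1]=9 > arr[2]=7
(1, 3): arr[1]=9 > arr[3]=3
(2, 3): arr[2]=7 > arr[3]=3

Total inversions: 5

The array has 5 inversion(s): (0,2), (0,3), (1,2), (1,3), (2,3). Each pair (i,j) satisfies i < j and arr[i] > arr[j].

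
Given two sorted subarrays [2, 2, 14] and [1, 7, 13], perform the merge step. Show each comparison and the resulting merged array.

Merging process:

Compare 2 vs 1: take 1 from right. Merged: [1]
Compare 2 vs 7: take 2 from left. Merged: [1, 2]
Compare 2 vs 7: take 2 from left. Merged: [1, 2, 2]
Compare 14 vs 7: take 7 from right. Merged: [1, 2, 2, 7]
Compare 14 vs 13: take 13 from right. Merged: [1, 2, 2, 7, 13]
Append remaining from left: [14]. Merged: [1, 2, 2, 7, 13, 14]

Final merged array: [1, 2, 2, 7, 13, 14]
Total comparisons: 5

The merged array is [1, 2, 2, 7, 13, 14], requiring 5 comparisons. The merge step runs in O(n) time where n is the total number of elements.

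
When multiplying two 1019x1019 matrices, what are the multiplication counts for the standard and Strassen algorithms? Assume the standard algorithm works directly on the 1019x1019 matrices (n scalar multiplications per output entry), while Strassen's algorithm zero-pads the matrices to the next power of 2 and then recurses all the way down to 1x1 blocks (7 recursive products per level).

Matrix multiplication for 1019x1019 matrices:

Strassen's algorithm requires power-of-2 dimensions. Pad 1019x1019 to 1024x1024 (next power of 2).

Standard algorithm: 1019^3 = 1058089859 multiplications
Strassen's algorithm: 7^(log2(1024)) = 7^10 = 282475249 multiplications
Savings: 1058089859 - 282475249 = 775614610 multiplications

Standard: 1058089859 multiplications (1019^3). Strassen: 282475249 multiplications (7^10, after padding to 1024x1024). Strassen reduces 8 recursive multiplications to 7 at each level.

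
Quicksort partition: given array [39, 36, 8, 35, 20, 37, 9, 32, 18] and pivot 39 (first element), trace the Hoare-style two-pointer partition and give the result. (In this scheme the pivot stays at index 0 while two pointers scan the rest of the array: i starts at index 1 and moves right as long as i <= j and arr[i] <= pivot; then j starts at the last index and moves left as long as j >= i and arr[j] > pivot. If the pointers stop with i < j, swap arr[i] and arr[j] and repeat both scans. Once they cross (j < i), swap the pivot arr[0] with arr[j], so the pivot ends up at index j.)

Hoare-style two-pointer partition with pivot = 39:

Initial array: [39, 36, 8, 35, 20, 37, 9, 32, 18]

Pointers start at i = 1, j = 8.
i ends at 9, j ends at 8: the pointers have crossed (j < i), so scanning stops.

Swap pivot arr[0] with arr[8] to place pivot at position 8: [18, 36, 8, 35, 20, 37, 9, 32, 39]
Pivot position: 8

After partitioning with pivot 39, the array becomes [18, 36, 8, 35, 20, 37, 9, 32, 39]. The pivot is placed at index 8. All elements to the left of the pivot are <= 39, and all elements to the right are > 39.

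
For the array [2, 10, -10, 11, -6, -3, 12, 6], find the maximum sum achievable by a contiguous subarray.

Using Kadane's algorithm on [2, 10, -10, 11, -6, -3, 12, 6]:

Scanning through the array:
Position 1 (value 10): max_ending_here = 12, max_so_far = 12
Position 2 (value -10): max_ending_here = 2, max_so_far = 12
Position 3 (value 11): max_ending_here = 13, max_so_far = 13
Position 4 (value -6): max_ending_here = 7, max_so_far = 13
Position 5 (value -3): max_ending_here = 4, max_so_far = 13
Position 6 (value 12): max_ending_here = 16, max_so_far = 16
Position 7 (value 6): max_ending_here = 22, max_so_far = 22

Maximum subarray: [2, 10, -10, 11, -6, -3, 12, 6]
Maximum sum: 22

The maximum subarray is [2, 10, -10, 11, -6, -3, 12, 6] with sum 22. This subarray runs from index 0 to index 7.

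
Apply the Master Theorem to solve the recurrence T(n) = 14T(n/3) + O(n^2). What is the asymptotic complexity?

Master Theorem for T(n) = 14T(n/3) + O(n^2):

a = 14, b = 3, c = 2
log_b(a) = log_3(14) = 2.4022

Case 1: c = 2 < log_3(14) = 2.4022
T(n) = O(n^(log_3 14))

For T(n) = 14T(n/3) + O(n^2): log_3(14) = 2.4022. This is Case 1 of the Master Theorem (c < log_b(a), work dominated by leaves), giving O(n^(log_3 14)).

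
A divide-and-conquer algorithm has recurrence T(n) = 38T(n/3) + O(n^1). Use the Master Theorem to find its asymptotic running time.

Master Theorem for T(n) = 38T(n/3) + O(n^1):

a = 38, b = 3, c = 1
log_b(a) = log_3(38) = 3.3111

Case 1: c = 1 < log_3(38) = 3.3111
T(n) = O(n^(log_3 38))

For T(n) = 38T(n/3) + O(n^1): log_3(38) = 3.3111. This is Case 1 of the Master Theorem (c < log_b(a), work dominated by leaves), giving O(n^(log_3 38)).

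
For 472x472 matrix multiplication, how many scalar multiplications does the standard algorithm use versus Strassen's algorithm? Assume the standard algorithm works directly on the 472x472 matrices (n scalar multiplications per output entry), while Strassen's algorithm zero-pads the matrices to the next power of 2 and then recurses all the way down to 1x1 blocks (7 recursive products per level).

Matrix multiplication for 472x472 matrices:

Strassen's algorithm requires power-of-2 dimensions. Pad 472x472 to 512x512 (next power of 2).

Standard algorithm: 472^3 = 105154048 multiplications
Strassen's algorithm: 7^(log2(512)) = 7^9 = 40353607 multiplications
Savings: 105154048 - 40353607 = 64800441 multiplications

Standard: 105154048 multiplications (472^3). Strassen: 40353607 multiplications (7^9, after padding to 512x512). Strassen reduces 8 recursive multiplications to 7 at each level.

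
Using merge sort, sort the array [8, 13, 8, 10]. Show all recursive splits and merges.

Merge sort trace:

Split: [8, 13, 8, 10] -> [8, 13] and [8, 10]
  Split: [8, 13] -> [8] and [13]
  Merge: [8] + [13] -> [8, 13]
  Split: [8, 10] -> [8] and [10]
  Merge: [8] + [10] -> [8, 10]
Merge: [8, 13] + [8, 10] -> [8, 8, 10, 13]

Final sorted array: [8, 8, 10, 13]

The merge sort proceeds by recursively splitting the array and merging sorted halves.
After all merges, the sorted array is [8, 8, 10, 13].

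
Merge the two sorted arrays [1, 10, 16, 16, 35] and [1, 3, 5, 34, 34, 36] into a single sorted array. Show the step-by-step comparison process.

Merging process:

Compare 1 vs 1: take 1 from left. Merged: [1]
Compare 10 vs 1: take 1 from right. Merged: [1, 1]
Compare 10 vs 3: take 3 from right. Merged: [1, 1, 3]
Compare 10 vs 5: take 5 from right. Merged: [1, 1, 3, 5]
Compare 10 vs 34: take 10 from left. Merged: [1, 1, 3, 5, 10]
Compare 16 vs 34: take 16 from left. Merged: [1, 1, 3, 5, 10, 16]
Compare 16 vs 34: take 16 from left. Merged: [1, 1, 3, 5, 10, 16, 16]
Compare 35 vs 34: take 34 from right. Merged: [1, 1, 3, 5, 10, 16, 16, 34]
Compare 35 vs 34: take 34 from right. Merged: [1, 1, 3, 5, 10, 16, 16, 34, 34]
Compare 35 vs 36: take 35 from left. Merged: [1, 1, 3, 5, 10, 16, 16, 34, 34, 35]
Append remaining from right: [36]. Merged: [1, 1, 3, 5, 10, 16, 16, 34, 34, 35, 36]

Final merged array: [1, 1, 3, 5, 10, 16, 16, 34, 34, 35, 36]
Total comparisons: 10

The merged array is [1, 1, 3, 5, 10, 16, 16, 34, 34, 35, 36], requiring 10 comparisons. The merge step runs in O(n) time where n is the total number of elements.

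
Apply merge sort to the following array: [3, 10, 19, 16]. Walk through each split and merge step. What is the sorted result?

Merge sort trace:

Split: [3, 10, 19, 16] -> [3, 10] and [19, 16]
  Split: [3, 10] -> [3] and [10]
  Merge: [3] + [10] -> [3, 10]
  Split: [19, 16] -> [19] and [16]
  Merge: [19] + [16] -> [16, 19]
Merge: [3, 10] + [16, 19] -> [3, 10, 16, 19]

Final sorted array: [3, 10, 16, 19]

The merge sort proceeds by recursively splitting the array and merging sorted halves.
After all merges, the sorted array is [3, 10, 16, 19].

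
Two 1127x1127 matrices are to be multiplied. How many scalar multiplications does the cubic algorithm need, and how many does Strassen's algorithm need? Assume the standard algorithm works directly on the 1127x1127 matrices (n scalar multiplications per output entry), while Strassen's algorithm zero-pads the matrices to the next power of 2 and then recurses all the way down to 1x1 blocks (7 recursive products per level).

Matrix multiplication for 1127x1127 matrices:

Strassen's algorithm requires power-of-2 dimensions. Pad 1127x1127 to 2048x2048 (next power of 2).

Standard algorithm: 1127^3 = 1431435383 multiplications
Strassen's algorithm: 7^(log2(2048)) = 7^11 = 1977326743 multiplications
Difference: 1431435383 - 1977326743 = -545891360 (Strassen uses MORE here due to padding overhead — for small or just-over-power-of-2 n, padding can outweigh the per-level savings)

Standard: 1431435383 multiplications (1127^3). Strassen: 1977326743 multiplications (7^11, after padding to 2048x2048). Strassen reduces 8 recursive multiplications to 7 at each level.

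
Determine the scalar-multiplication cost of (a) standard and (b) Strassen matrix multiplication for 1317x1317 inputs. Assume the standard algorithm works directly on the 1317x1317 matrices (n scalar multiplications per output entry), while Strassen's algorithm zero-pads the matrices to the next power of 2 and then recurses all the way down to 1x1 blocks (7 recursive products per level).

Matrix multiplication for 1317x1317 matrices:

Strassen's algorithm requires power-of-2 dimensions. Pad 1317x1317 to 2048x2048 (next power of 2).

Standard algorithm: 1317^3 = 2284322013 multiplications
Strassen's algorithm: 7^(log2(2048)) = 7^11 = 1977326743 multiplications
Savings: 2284322013 - 1977326743 = 306995270 multiplications

Standard: 2284322013 multiplications (1317^3). Strassen: 1977326743 multiplications (7^11, after padding to 2048x2048). Strassen reduces 8 recursive multiplications to 7 at each level.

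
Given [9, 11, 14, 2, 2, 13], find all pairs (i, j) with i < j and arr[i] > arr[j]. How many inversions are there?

Finding inversions in [9, 11, 14, 2, 2, 13]:

(0, 3): arr[0]=9 > arr[3]=2
(0, 4): arr[0]=9 > arr[4]=2
(1, 3): arr[1]=11 > arr[3]=2
(1, 4): arr[1]=11 > arr[4]=2
(2, 3): arr[2]=14 > arr[3]=2
(2, 4): arr[2]=14 > arr[4]=2
(2, 5): arr[2]=14 > arr[5]=13

Total inversions: 7

The array has 7 inversion(s): (0,3), (0,4), (1,3), (1,4), (2,3), (2,4), (2,5). Each pair (i,j) satisfies i < j and arr[i] > arr[j].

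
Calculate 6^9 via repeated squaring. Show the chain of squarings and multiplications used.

Computing 6^9 by squaring (build up from 6^1; each line after the first costs one multiplication):

6^1 = 6
6^2 = (6^1)^2 = 6^2 = 36
6^4 = (6^2)^2 = 36^2 = 1296
6^8 = (6^4)^2 = 1296^2 = 1679616
6^9 = 6 * 6^8 = 6 * 1679616 = 10077696

Result: 10077696
Multiplications needed: 4 (4 lines after 6^1)

6^9 = 10077696. Using exponentiation by squaring, this requires 4 multiplications. The key idea: if the exponent is even, square the half-power; if odd, multiply by the base once.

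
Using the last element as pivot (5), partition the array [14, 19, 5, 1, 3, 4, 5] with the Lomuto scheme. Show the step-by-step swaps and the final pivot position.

Lomuto partition with pivot = 5:

Initial array: [14, 19, 5, 1, 3, 4, 5]

arr[0]=14 > 5: no swap
arr[1]=19 > 5: no swap
arr[2]=5 <= 5: swap with position 0, array becomes [5, 19, 14, 1, 3, 4, 5]
arr[3]=1 <= 5: swap with position 1, array becomes [5, 1, 14, 19, 3, 4, 5]
arr[4]=3 <= 5: swap with position 2, array becomes [5, 1, 3, 19, 14, 4, 5]
arr[5]=4 <= 5: swap with position 3, array becomes [5, 1, 3, 4, 14, 19, 5]

Place pivot at position 4: [5, 1, 3, 4, 5, 19, 14]
Pivot position: 4

After partitioning with pivot 5, the array becomes [5, 1, 3, 4, 5, 19, 14]. The pivot is placed at index 4. All elements to the left of the pivot are <= 5, and all elements to the right are > 5.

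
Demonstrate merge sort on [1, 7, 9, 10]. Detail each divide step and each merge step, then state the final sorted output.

Merge sort trace:

Split: [1, 7, 9, 10] -> [1, 7] and [9, 10]
  Split: [1, 7] -> [1] and [7]
  Merge: [1] + [7] -> [1, 7]
  Split: [9, 10] -> [9] and [10]
  Merge: [9] + [10] -> [9, 10]
Merge: [1, 7] + [9, 10] -> [1, 7, 9, 10]

Final sorted array: [1, 7, 9, 10]

The merge sort proceeds by recursively splitting the array and merging sorted halves.
After all merges, the sorted array is [1, 7, 9, 10].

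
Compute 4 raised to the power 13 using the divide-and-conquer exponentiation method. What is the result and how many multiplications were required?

Computing 4^13 by squaring (build up from 4^1; each line after the first costs one multiplication):

4^1 = 4
4^2 = (4^1)^2 = 4^2 = 16
4^3 = 4 * 4^2 = 4 * 16 = 64
4^6 = (4^3)^2 = 64^2 = 4096
4^12 = (4^6)^2 = 4096^2 = 16777216
4^13 = 4 * 4^12 = 4 * 16777216 = 67108864

Result: 67108864
Multiplications needed: 5 (5 lines after 4^1)

4^13 = 67108864. Using exponentiation by squaring, this requires 5 multiplications. The key idea: if the exponent is even, square the half-power; if odd, multiply by the base once.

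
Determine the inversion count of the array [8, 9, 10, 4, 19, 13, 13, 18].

Finding inversions in [8, 9, 10, 4, 19, 13, 13, 18]:

(0, 3): arr[0]=8 > arr[3]=4
(1, 3): arr[1]=9 > arr[3]=4
(2, 3): arr[2]=10 > arr[3]=4
(4, 5): arr[4]=19 > arr[5]=13
(4, 6): arr[4]=19 > arr[6]=13
(4, 7): arr[4]=19 > arr[7]=18

Total inversions: 6

The array has 6 inversion(s): (0,3), (1,3), (2,3), (4,5), (4,6), (4,7). Each pair (i,j) satisfies i < j and arr[i] > arr[j].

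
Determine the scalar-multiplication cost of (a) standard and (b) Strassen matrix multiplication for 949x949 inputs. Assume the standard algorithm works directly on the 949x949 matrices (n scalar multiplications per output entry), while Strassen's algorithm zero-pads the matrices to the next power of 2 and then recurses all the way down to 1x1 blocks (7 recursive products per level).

Matrix multiplication for 949x949 matrices:

Strassen's algorithm requires power-of-2 dimensions. Pad 949x949 to 1024x1024 (next power of 2).

Standard algorithm: 949^3 = 854670349 multiplications
Strassen's algorithm: 7^(log2(1024)) = 7^10 = 282475249 multiplications
Savings: 854670349 - 282475249 = 572195100 multiplications

Standard: 854670349 multiplications (949^3). Strassen: 282475249 multiplications (7^10, after padding to 1024x1024). Strassen reduces 8 recursive multiplications to 7 at each level.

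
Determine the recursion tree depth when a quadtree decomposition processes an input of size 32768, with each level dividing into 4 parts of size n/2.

For divide and conquer with division factor 2:

Problem sizes at each level:
Level 0: 32768
Level 1: 16384
Level 2: 8192
Level 3: 4096
Level 4: 2048
Level 5: 1024
Level 6: 512
Level 7: 256
Level 8: 128
Level 9: 64
Level 10: 32
Level 11: 16
Level 12: 8
Level 13: 4
Level 14: 2
Level 15: 1

The root is level 0 and the size-1 base case is level 15 (the tree spans levels 0 through 15, i.e. 16 levels counting the root), so the depth is the number of divisions: log_2(32768) = 15

The recursion tree depth is log_2(32768) = 15. At each level, the problem size is divided by 2, so it takes 15 divisions to reduce to a base case of size 1. The algorithm makes 4 recursive calls at each level.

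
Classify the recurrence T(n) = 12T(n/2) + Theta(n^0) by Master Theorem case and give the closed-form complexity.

Master Theorem for T(n) = 12T(n/2) + O(n^0):

a = 12, b = 2, c = 0
log_b(a) = log_2(12) = 3.5850

Case 1: c = 0 < log_2(12) = 3.5850
T(n) = O(n^(log_2 12))

For T(n) = 12T(n/2) + O(n^0): log_2(12) = 3.5850. This is Case 1 of the Master Theorem (c < log_b(a), work dominated by leaves), giving O(n^(log_2 12)).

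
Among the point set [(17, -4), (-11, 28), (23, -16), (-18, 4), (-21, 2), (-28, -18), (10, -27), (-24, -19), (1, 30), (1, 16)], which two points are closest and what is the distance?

Computing all pairwise distances among 10 points:

d((17, -4), (-11, 28)) = 42.5206
d((17, -4), (23, -16)) = 13.4164
d((17, -4), (-18, 4)) = 35.9026
d((17, -4), (-21, 2)) = 38.4708
d((17, -4), (-28, -18)) = 47.1275
d((17, -4), (10, -27)) = 24.0416
d((17, -4), (-24, -19)) = 43.6578
d((17, -4), (1, 30)) = 37.5766
d((17, -4), (1, 16)) = 25.6125
d((-11, 28), (23, -16)) = 55.6058
d((-11, 28), (-18, 4)) = 25.0
d((-11, 28), (-21, 2)) = 27.8568
d((-11, 28), (-28, -18)) = 49.0408
d((-11, 28), (10, -27)) = 58.8727
d((-11, 28), (-24, -19)) = 48.7647
d((-11, 28), (1, 30)) = 12.1655
d((-11, 28), (1, 16)) = 16.9706
d((23, -16), (-18, 4)) = 45.618
d((23, -16), (-21, 2)) = 47.5395
d((23, -16), (-28, -18)) = 51.0392
d((23, -16), (10, -27)) = 17.0294
d((23, -16), (-24, -19)) = 47.0956
d((23, -16), (1, 30)) = 50.9902
d((23, -16), (1, 16)) = 38.833
d((-18, 4), (-21, 2)) = 3.6056 <-- minimum
d((-18, 4), (-28, -18)) = 24.1661
d((-18, 4), (10, -27)) = 41.7732
d((-18, 4), (-24, -19)) = 23.7697
d((-18, 4), (1, 30)) = 32.2025
d((-18, 4), (1, 16)) = 22.4722
d((-21, 2), (-28, -18)) = 21.1896
d((-21, 2), (10, -27)) = 42.45
d((-21, 2), (-24, -19)) = 21.2132
d((-21, 2), (1, 30)) = 35.609
d((-21, 2), (1, 16)) = 26.0768
d((-28, -18), (10, -27)) = 39.0512
d((-28, -18), (-24, -19)) = 4.1231
d((-28, -18), (1, 30)) = 56.0803
d((-28, -18), (1, 16)) = 44.6878
d((10, -27), (-24, -19)) = 34.9285
d((10, -27), (1, 30)) = 57.7062
d((10, -27), (1, 16)) = 43.9318
d((-24, -19), (1, 30)) = 55.0091
d((-24, -19), (1, 16)) = 43.0116
d((1, 30), (1, 16)) = 14.0

Closest pair: (-18, 4) and (-21, 2) with distance 3.6056

The closest pair is (-18, 4) and (-21, 2) with Euclidean distance 3.6056. For 10 points, brute-force pairwise comparison is shown above. For large n, the divide-and-conquer algorithm (sort by x, recurse on halves, check the dividing strip) achieves O(n log n).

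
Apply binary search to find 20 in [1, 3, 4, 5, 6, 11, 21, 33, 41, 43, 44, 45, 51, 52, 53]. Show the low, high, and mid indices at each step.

Binary search for 20 in [1, 3, 4, 5, 6, 11, 21, 33, 41, 43, 44, 45, 51, 52, 53]:

lo=0, hi=14, mid=7, arr[mid]=33 -> 33 > 20, search left half
lo=0, hi=6, mid=3, arr[mid]=5 -> 5 < 20, search right half
lo=4, hi=6, mid=5, arr[mid]=11 -> 11 < 20, search right half
lo=6, hi=6, mid=6, arr[mid]=21 -> 21 > 20, search left half
lo=6 > hi=5, target 20 not found

Binary search determines that 20 is not in the array after 4 comparisons. The search space was exhausted without finding the target.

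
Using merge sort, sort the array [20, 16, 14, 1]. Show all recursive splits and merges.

Merge sort trace:

Split: [20, 16, 14, 1] -> [20, 16] and [14, 1]
  Split: [20, 16] -> [20] and [16]
  Merge: [20] + [16] -> [16, 20]
  Split: [14, 1] -> [14] and [1]
  Merge: [14] + [1] -> [1, 14]
Merge: [16, 20] + [1, 14] -> [1, 14, 16, 20]

Final sorted array: [1, 14, 16, 20]

The merge sort proceeds by recursively splitting the array and merging sorted halves.
After all merges, the sorted array is [1, 14, 16, 20].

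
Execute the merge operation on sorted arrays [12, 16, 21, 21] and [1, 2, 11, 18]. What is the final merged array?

Merging process:

Compare 12 vs 1: take 1 from right. Merged: [1]
Compare 12 vs 2: take 2 from right. Merged: [1, 2]
Compare 12 vs 11: take 11 from right. Merged: [1, 2, 11]
Compare 12 vs 18: take 12 from left. Merged: [1, 2, 11, 12]
Compare 16 vs 18: take 16 from left. Merged: [1, 2, 11, 12, 16]
Compare 21 vs 18: take 18 from right. Merged: [1, 2, 11, 12, 16, 18]
Append remaining from left: [21, 21]. Merged: [1, 2, 11, 12, 16, 18, 21, 21]

Final merged array: [1, 2, 11, 12, 16, 18, 21, 21]
Total comparisons: 6

The merged array is [1, 2, 11, 12, 16, 18, 21, 21], requiring 6 comparisons. The merge step runs in O(n) time where n is the total number of elements.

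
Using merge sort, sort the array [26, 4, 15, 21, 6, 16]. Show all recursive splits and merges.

Merge sort trace:

Split: [26, 4, 15, 21, 6, 16] -> [26, 4, 15] and [21, 6, 16]
  Split: [26, 4, 15] -> [26] and [4, 15]
    Split: [4, 15] -> [4] and [15]
    Merge: [4] + [15] -> [4, 15]
  Merge: [26] + [4, 15] -> [4, 15, 26]
  Split: [21, 6, 16] -> [21] and [6, 16]
    Split: [6, 16] -> [6] and [16]
    Merge: [6] + [16] -> [6, 16]
  Merge: [21] + [6, 16] -> [6, 16, 21]
Merge: [4, 15, 26] + [6, 16, 21] -> [4, 6, 15, 16, 21, 26]

Final sorted array: [4, 6, 15, 16, 21, 26]

The merge sort proceeds by recursively splitting the array and merging sorted halves.
After all merges, the sorted array is [4, 6, 15, 16, 21, 26].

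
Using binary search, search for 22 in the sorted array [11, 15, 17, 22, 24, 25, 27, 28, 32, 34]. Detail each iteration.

Binary search for 22 in [11, 15, 17, 22, 24, 25, 27, 28, 32, 34]:

lo=0, hi=9, mid=4, arr[mid]=24 -> 24 > 22, search left half
lo=0, hi=3, mid=1, arr[mid]=15 -> 15 < 22, search right half
lo=2, hi=3, mid=2, arr[mid]=17 -> 17 < 22, search right half
lo=3, hi=3, mid=3, arr[mid]=22 -> Found target at index 3!

Binary search finds 22 at index 3 after 4 comparisons. The search repeatedly halves the search space by comparing with the middle element.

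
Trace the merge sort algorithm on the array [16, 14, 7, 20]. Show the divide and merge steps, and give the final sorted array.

Merge sort trace:

Split: [16, 14, 7, 20] -> [16, 14] and [7, 20]
  Split: [16, 14] -> [16] and [14]
  Merge: [16] + [14] -> [14, 16]
  Split: [7, 20] -> [7] and [20]
  Merge: [7] + [20] -> [7, 20]
Merge: [14, 16] + [7, 20] -> [7, 14, 16, 20]

Final sorted array: [7, 14, 16, 20]

The merge sort proceeds by recursively splitting the array and merging sorted halves.
After all merges, the sorted array is [7, 14, 16, 20].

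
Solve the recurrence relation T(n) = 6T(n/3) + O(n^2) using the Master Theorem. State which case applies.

Master Theorem for T(n) = 6T(n/3) + O(n^2):

a = 6, b = 3, c = 2
log_b(a) = log_3(6) = 1.6309

Case 3: c = 2 > log_3(6) = 1.6309
T(n) = O(n^2) = O(n^2)

For T(n) = 6T(n/3) + O(n^2): log_3(6) = 1.6309. This is Case 3 of the Master Theorem (c > log_b(a), work dominated by root), giving O(n^2).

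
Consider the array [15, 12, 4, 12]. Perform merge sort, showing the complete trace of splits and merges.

Merge sort trace:

Split: [15, 12, 4, 12] -> [15, 12] and [4, 12]
  Split: [15, 12] -> [15] and [12]
  Merge: [15] + [12] -> [12, 15]
  Split: [4, 12] -> [4] and [12]
  Merge: [4] + [12] -> [4, 12]
Merge: [12, 15] + [4, 12] -> [4, 12, 12, 15]

Final sorted array: [4, 12, 12, 15]

The merge sort proceeds by recursively splitting the array and merging sorted halves.
After all merges, the sorted array is [4, 12, 12, 15].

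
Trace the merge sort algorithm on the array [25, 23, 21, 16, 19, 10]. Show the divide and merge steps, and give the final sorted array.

Merge sort trace:

Split: [25, 23, 21, 16, 19, 10] -> [25, 23, 21] and [16, 19, 10]
  Split: [25, 23, 21] -> [25] and [23, 21]
    Split: [23, 21] -> [23] and [21]
    Merge: [23] + [21] -> [21, 23]
  Merge: [25] + [21, 23] -> [21, 23, 25]
  Split: [16, 19, 10] -> [16] and [19, 10]
    Split: [19, 10] -> [19] and [10]
    Merge: [19] + [10] -> [10, 19]
  Merge: [16] + [10, 19] -> [10, 16, 19]
Merge: [21, 23, 25] + [10, 16, 19] -> [10, 16, 19, 21, 23, 25]

Final sorted array: [10, 16, 19, 21, 23, 25]

The merge sort proceeds by recursively splitting the array and merging sorted halves.
After all merges, the sorted array is [10, 16, 19, 21, 23, 25].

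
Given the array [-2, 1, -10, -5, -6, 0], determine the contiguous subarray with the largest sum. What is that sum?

Using Kadane's algorithm on [-2, 1, -10, -5, -6, 0]:

Scanning through the array:
Position 1 (value 1): max_ending_here = 1, max_so_far = 1
Position 2 (value -10): max_ending_here = -9, max_so_far = 1
Position 3 (value -5): max_ending_here = -5, max_so_far = 1
Position 4 (value -6): max_ending_here = -6, max_so_far = 1
Position 5 (value 0): max_ending_here = 0, max_so_far = 1

Maximum subarray: [1]
Maximum sum: 1

The maximum subarray is [1] with sum 1. This subarray runs from index 1 to index 1.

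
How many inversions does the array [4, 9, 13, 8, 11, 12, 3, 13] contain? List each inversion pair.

Finding inversions in [4, 9, 13, 8, 11, 12, 3, 13]:

(0, 6): arr[0]=4 > arr[6]=3
(1, 3): arr[1]=9 > arr[3]=8
(1, 6): arr[1]=9 > arr[6]=3
(2, 3): arr[2]=13 > arr[3]=8
(2, 4): arr[2]=13 > arr[4]=11
(2, 5): arr[2]=13 > arr[5]=12
(2, 6): arr[2]=13 > arr[6]=3
(3, 6): arr[3]=8 > arr[6]=3
(4, 6): arr[4]=11 > arr[6]=3
(5, 6): arr[5]=12 > arr[6]=3

Total inversions: 10

The array has 10 inversion(s): (0,6), (1,3), (1,6), (2,3), (2,4), (2,5), (2,6), (3,6), (4,6), (5,6). Each pair (i,j) satisfies i < j and arr[i] > arr[j].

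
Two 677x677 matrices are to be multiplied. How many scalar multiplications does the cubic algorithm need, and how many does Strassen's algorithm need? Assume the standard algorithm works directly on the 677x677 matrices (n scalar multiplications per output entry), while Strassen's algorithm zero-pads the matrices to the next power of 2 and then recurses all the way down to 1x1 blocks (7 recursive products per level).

Matrix multiplication for 677x677 matrices:

Strassen's algorithm requires power-of-2 dimensions. Pad 677x677 to 1024x1024 (next power of 2).

Standard algorithm: 677^3 = 310288733 multiplications
Strassen's algorithm: 7^(log2(1024)) = 7^10 = 282475249 multiplications
Savings: 310288733 - 282475249 = 27813484 multiplications

Standard: 310288733 multiplications (677^3). Strassen: 282475249 multiplications (7^10, after padding to 1024x1024). Strassen reduces 8 recursive multiplications to 7 at each level.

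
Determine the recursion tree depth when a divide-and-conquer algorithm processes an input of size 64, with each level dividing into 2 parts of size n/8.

For divide and conquer with division factor 8:

Problem sizes at each level:
Level 0: 64
Level 1: 8
Level 2: 1

The root is level 0 and the size-1 base case is level 2 (the tree spans levels 0 through 2, i.e. 3 levels counting the root), so the depth is the number of divisions: log_8(64) = 2

The recursion tree depth is log_8(64) = 2. At each level, the problem size is divided by 8, so it takes 2 divisions to reduce to a base case of size 1. The algorithm makes 2 recursive calls at each level.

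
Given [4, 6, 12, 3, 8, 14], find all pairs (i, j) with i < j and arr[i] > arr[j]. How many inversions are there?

Finding inversions in [4, 6, 12, 3, 8, 14]:

(0, 3): arr[0]=4 > arr[3]=3
(1, 3): arr[1]=6 > arr[3]=3
(2, 3): arr[2]=12 > arr[3]=3
(2, 4): arr[2]=12 > arr[4]=8

Total inversions: 4

The array has 4 inversion(s): (0,3), (1,3), (2,3), (2,4). Each pair (i,j) satisfies i < j and arr[i] > arr[j].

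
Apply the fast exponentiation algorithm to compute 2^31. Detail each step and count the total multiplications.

Computing 2^31 by squaring (build up from 2^1; each line after the first costs one multiplication):

2^1 = 2
2^2 = (2^1)^2 = 2^2 = 4
2^3 = 2 * 2^2 = 2 * 4 = 8
2^6 = (2^3)^2 = 8^2 = 64
2^7 = 2 * 2^6 = 2 * 64 = 128
2^14 = (2^7)^2 = 128^2 = 16384
2^15 = 2 * 2^14 = 2 * 16384 = 32768
2^30 = (2^15)^2 = 32768^2 = 1073741824
2^31 = 2 * 2^30 = 2 * 1073741824 = 2147483648

Result: 2147483648
Multiplications needed: 8 (8 lines after 2^1)

2^31 = 2147483648. Using exponentiation by squaring, this requires 8 multiplications. The key idea: if the exponent is even, square the half-power; if odd, multiply by the base once.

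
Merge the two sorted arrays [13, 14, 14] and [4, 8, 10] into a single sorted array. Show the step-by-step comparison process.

Merging process:

Compare 13 vs 4: take 4 from right. Merged: [4]
Compare 13 vs 8: take 8 from right. Merged: [4, 8]
Compare 13 vs 10: take 10 from right. Merged: [4, 8, 10]
Append remaining from left: [13, 14, 14]. Merged: [4, 8, 10, 13, 14, 14]

Final merged array: [4, 8, 10, 13, 14, 14]
Total comparisons: 3

The merged array is [4, 8, 10, 13, 14, 14], requiring 3 comparisons. The merge step runs in O(n) time where n is the total number of elements.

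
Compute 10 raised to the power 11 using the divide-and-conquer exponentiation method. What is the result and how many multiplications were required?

Computing 10^11 by squaring (build up from 10^1; each line after the first costs one multiplication):

10^1 = 10
10^2 = (10^1)^2 = 10^2 = 100
10^4 = (10^2)^2 = 100^2 = 10000
10^5 = 10 * 10^4 = 10 * 10000 = 100000
10^10 = (10^5)^2 = 100000^2 = 10000000000
10^11 = 10 * 10^10 = 10 * 10000000000 = 100000000000

Result: 100000000000
Multiplications needed: 5 (5 lines after 10^1)

10^11 = 100000000000. Using exponentiation by squaring, this requires 5 multiplications. The key idea: if the exponent is even, square the half-power; if odd, multiply by the base once.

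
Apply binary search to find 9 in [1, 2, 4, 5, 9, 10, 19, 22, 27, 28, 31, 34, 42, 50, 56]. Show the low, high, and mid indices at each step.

Binary search for 9 in [1, 2, 4, 5, 9, 10, 19, 22, 27, 28, 31, 34, 42, 50, 56]:

lo=0, hi=14, mid=7, arr[mid]=22 -> 22 > 9, search left half
lo=0, hi=6, mid=3, arr[mid]=5 -> 5 < 9, search right half
lo=4, hi=6, mid=5, arr[mid]=10 -> 10 > 9, search left half
lo=4, hi=4, mid=4, arr[mid]=9 -> Found target at index 4!

Binary search finds 9 at index 4 after 4 comparisons. The search repeatedly halves the search space by comparing with the middle element.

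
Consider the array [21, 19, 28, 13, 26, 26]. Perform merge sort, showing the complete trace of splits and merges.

Merge sort trace:

Split: [21, 19, 28, 13, 26, 26] -> [21, 19, 28] and [13, 26, 26]
  Split: [21, 19, 28] -> [21] and [19, 28]
    Split: [19, 28] -> [19] and [28]
    Merge: [19] + [28] -> [19, 28]
  Merge: [21] + [19, 28] -> [19, 21, 28]
  Split: [13, 26, 26] -> [13] and [26, 26]
    Split: [26, 26] -> [26] and [26]
    Merge: [26] + [26] -> [26, 26]
  Merge: [13] + [26, 26] -> [13, 26, 26]
Merge: [19, 21, 28] + [13, 26, 26] -> [13, 19, 21, 26, 26, 28]

Final sorted array: [13, 19, 21, 26, 26, 28]

The merge sort proceeds by recursively splitting the array and merging sorted halves.
After all merges, the sorted array is [13, 19, 21, 26, 26, 28].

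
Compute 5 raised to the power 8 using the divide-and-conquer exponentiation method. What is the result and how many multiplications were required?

Computing 5^8 by squaring (build up from 5^1; each line after the first costs one multiplication):

5^1 = 5
5^2 = (5^1)^2 = 5^2 = 25
5^4 = (5^2)^2 = 25^2 = 625
5^8 = (5^4)^2 = 625^2 = 390625

Result: 390625
Multiplications needed: 3 (3 lines after 5^1)

5^8 = 390625. Using exponentiation by squaring, this requires 3 multiplications. The key idea: if the exponent is even, square the half-power; if odd, multiply by the base once.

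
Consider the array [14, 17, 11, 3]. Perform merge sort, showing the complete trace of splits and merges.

Merge sort trace:

Split: [14, 17, 11, 3] -> [14, 17] and [11, 3]
  Split: [14, 17] -> [14] and [17]
  Merge: [14] + [17] -> [14, 17]
  Split: [11, 3] -> [11] and [3]
  Merge: [11] + [3] -> [3, 11]
Merge: [14, 17] + [3, 11] -> [3, 11, 14, 17]

Final sorted array: [3, 11, 14, 17]

The merge sort proceeds by recursively splitting the array and merging sorted halves.
After all merges, the sorted array is [3, 11, 14, 17].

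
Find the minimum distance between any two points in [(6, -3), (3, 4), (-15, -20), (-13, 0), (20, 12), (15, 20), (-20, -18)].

Computing all pairwise distances among 7 points:

d((6, -3), (3, 4)) = 7.6158
d((6, -3), (-15, -20)) = 27.0185
d((6, -3), (-13, 0)) = 19.2354
d((6, -3), (20, 12)) = 20.5183
d((6, -3), (15, 20)) = 24.6982
d((6, -3), (-20, -18)) = 30.0167
d((3, 4), (-15, -20)) = 30.0
d((3, 4), (-13, 0)) = 16.4924
d((3, 4), (20, 12)) = 18.7883
d((3, 4), (15, 20)) = 20.0
d((3, 4), (-20, -18)) = 31.8277
d((-15, -20), (-13, 0)) = 20.0998
d((-15, -20), (20, 12)) = 47.4236
d((-15, -20), (15, 20)) = 50.0
d((-15, -20), (-20, -18)) = 5.3852 <-- minimum
d((-13, 0), (20, 12)) = 35.1141
d((-13, 0), (15, 20)) = 34.4093
d((-13, 0), (-20, -18)) = 19.3132
d((20, 12), (15, 20)) = 9.434
d((20, 12), (-20, -18)) = 50.0
d((15, 20), (-20, -18)) = 51.6624

Closest pair: (-15, -20) and (-20, -18) with distance 5.3852

The closest pair is (-15, -20) and (-20, -18) with Euclidean distance 5.3852. For 7 points, brute-force pairwise comparison is shown above. For large n, the divide-and-conquer algorithm (sort by x, recurse on halves, check the dividing strip) achieves O(n log n).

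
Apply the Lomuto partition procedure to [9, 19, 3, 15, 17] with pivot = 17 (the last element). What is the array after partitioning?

Lomuto partition with pivot = 17:

Initial array: [9, 19, 3, 15, 17]

arr[0]=9 <= 17: swap with position 0, array becomes [9, 19, 3, 15, 17]
arr[1]=19 > 17: no swap
arr[2]=3 <= 17: swap with position 1, array becomes [9, 3, 19, 15, 17]
arr[3]=15 <= 17: swap with position 2, array becomes [9, 3, 15, 19, 17]

Place pivot at position 3: [9, 3, 15, 17, 19]
Pivot position: 3

After partitioning with pivot 17, the array becomes [9, 3, 15, 17, 19]. The pivot is placed at index 3. All elements to the left of the pivot are <= 17, and all elements to the right are > 17.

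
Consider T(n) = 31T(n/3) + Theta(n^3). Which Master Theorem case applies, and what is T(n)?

Master Theorem for T(n) = 31T(n/3) + O(n^3):

a = 31, b = 3, c = 3
log_b(a) = log_3(31) = 3.1257

Case 1: c = 3 < log_3(31) = 3.1257
T(n) = O(n^(log_3 31))

For T(n) = 31T(n/3) + O(n^3): log_3(31) = 3.1257. This is Case 1 of the Master Theorem (c < log_b(a), work dominated by leaves), giving O(n^(log_3 31)).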